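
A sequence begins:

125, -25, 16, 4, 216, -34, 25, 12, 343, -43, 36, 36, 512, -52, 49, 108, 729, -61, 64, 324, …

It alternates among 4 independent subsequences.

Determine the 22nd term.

Taking every 4th term gives 4 separate tracks.
Stream A is 125, 216, 343, 512, 729, which is the cubes 5³, 6³, 7³, ….
Stream B is -25, -34, -43, -52, -61, which is arithmetic, step −9.
Stream C is 16, 25, 36, 49, 64, which is the squares 4², 5², 6², ….
Stream D is 4, 12, 36, 108, 324, which is a geometric progression (common ratio 3).
Term 22 comes from stream B (its 6th entry): -70.

-70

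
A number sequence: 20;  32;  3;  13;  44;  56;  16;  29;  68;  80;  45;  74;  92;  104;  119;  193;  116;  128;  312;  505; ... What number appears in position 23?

817

Positions follow the repeating pattern AABB; grouping by letter gives 2 tracks.
Stream A: 20, 32, 44, 56, 68, 80, 92, 104, 116, 128 — linear: a_n = 8 + 12·n.
Stream B: 3, 13, 16, 29, 45, 74, 119, 193, 312, 505 — a Fibonacci-like recurrence a_n = a_{n-1} + a_{n-2}.
Position 23 falls in stream B as its term 11, giving 817.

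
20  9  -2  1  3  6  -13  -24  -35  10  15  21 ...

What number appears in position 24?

Reading positions in blocks of 6 reveals the pattern AAABBB — 2 tracks woven together.
Track A: 20, 9, -2, -13, -24, -35 — linear: a_n = 31 − 11·n.
Track B: 1, 3, 6, 10, 15, 21 — triangular numbers n(n+1)/2 for n = 1, 2, ….
The 24th slot belongs to track B; its 12th term is 78.

78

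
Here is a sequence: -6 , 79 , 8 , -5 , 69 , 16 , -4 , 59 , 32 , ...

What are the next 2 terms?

-3, 49

Split by position mod 3 into 3 tracks.
Track A: -6, -5, -4 (adding 1 each time).
Track B: 79, 69, 59 (linear: a_n = 89 − 10·n).
Track C: 8, 16, 32 (successive powers of 2).
Position 10 → track A, term 4 = -3.
Position 11 → track B, term 4 = 49.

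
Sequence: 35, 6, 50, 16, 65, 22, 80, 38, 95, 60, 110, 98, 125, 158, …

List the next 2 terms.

Odd-indexed and even-indexed terms follow separate rules.
Track A: 35, 50, 65, 80, 95, 110, 125 (linear: a_n = 20 + 15·n).
Track B: 6, 16, 22, 38, 60, 98, 158 (Fibonacci-style (each term is the sum of the two before it)).
Position 15 falls in track A as its term 8, giving 140.
The 16th slot belongs to track B; its 8th term is 256.

140, 256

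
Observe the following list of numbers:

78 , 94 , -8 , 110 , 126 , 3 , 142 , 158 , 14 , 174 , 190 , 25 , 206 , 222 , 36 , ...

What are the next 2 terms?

238, 254

Reading positions in blocks of 3 reveals the pattern AAB — 2 tracks woven together.
Track A: 78, 94, 110, 126, 142, 158, 174, 190, 206, 222. Arithmetic, step +16.
Track B: -8, 3, 14, 25, 36. Arithmetic with common difference +11.
Position 16 → track A, term 11 = 238.
The 17th slot belongs to track A; its 12th term is 254.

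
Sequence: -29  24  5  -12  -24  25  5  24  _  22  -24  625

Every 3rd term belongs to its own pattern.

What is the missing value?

125

Read the sequence 3 terms at a time; column i is its own pattern.
Track A: -29, -12, 5, 22 — linear: a_n = -46 + 17·n.
Track B: 24, -24, 24, -24 — alternating ±24.
Track C: 5, 25, ?, 625 — powers 5^1, 5^2, 5^3, ….
The gap is track C's term 3; the rule gives 125.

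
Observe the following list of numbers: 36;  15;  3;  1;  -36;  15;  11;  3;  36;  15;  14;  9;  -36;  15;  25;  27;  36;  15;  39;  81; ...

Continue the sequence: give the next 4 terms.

-36, 15, 64, 243

Taking every 4th term gives 4 separate tracks.
Stream A is 36, -36, 36, -36, 36, which is oscillating between 36 and -36.
Stream B is 15, 15, 15, 15, 15, which is always 15.
Stream C is 3, 11, 14, 25, 39, which is each term equals the sum of the previous two.
Stream D is 1, 3, 9, 27, 81, which is successive powers of 3.
Term 21 comes from stream A (its 6th entry): -36.
Term 22 comes from stream B (its 6th entry): 15.
The 23rd slot belongs to stream C; its 6th term is 64.
Term 24 comes from stream D (its 6th entry): 243.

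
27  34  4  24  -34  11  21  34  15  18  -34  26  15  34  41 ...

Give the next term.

Split by position mod 3: positions 1, 4, 7, … form one track, and each other residue class forms its own.
Track A: 27, 24, 21, 18, 15. Subtracting 3 each time.
Track B: 34, -34, 34, -34, 34. Alternating ±34.
Track C: 4, 11, 15, 26, 41. A Fibonacci-like recurrence a_n = a_{n-1} + a_{n-2}.
Position 16 → track A, term 6 = 12.

12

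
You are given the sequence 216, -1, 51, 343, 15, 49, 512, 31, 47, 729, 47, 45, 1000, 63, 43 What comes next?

1331

Split by position mod 3 into 3 tracks.
Subsequence A is 216, 343, 512, 729, 1000, which is the cubes 6³, 7³, 8³, ….
Subsequence B is -1, 15, 31, 47, 63, which is arithmetic with common difference +16.
Subsequence C is 51, 49, 47, 45, 43, which is linear: a_n = 53 − 2·n.
The 16th slot belongs to subsequence A; its 6th term is 1331.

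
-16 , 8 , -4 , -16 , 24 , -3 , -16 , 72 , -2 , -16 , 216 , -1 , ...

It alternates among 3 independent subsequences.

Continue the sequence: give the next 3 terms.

Read the sequence 3 terms at a time; column i is its own pattern.
Subsequence A: -16, -16, -16, -16. Constant -16.
Subsequence B: 8, 24, 72, 216. Geometric with ratio 3.
Subsequence C: -4, -3, -2, -1. Arithmetic with common difference +1.
The 13th slot belongs to subsequence A; its 5th term is -16.
Term 14 comes from subsequence B (its 5th entry): 648.
Position 15 → subsequence C, term 5 = 0.

-16, 648, 0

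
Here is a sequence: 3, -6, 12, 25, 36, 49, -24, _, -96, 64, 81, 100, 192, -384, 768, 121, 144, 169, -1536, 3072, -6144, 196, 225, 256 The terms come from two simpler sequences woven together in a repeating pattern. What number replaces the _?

48

The slot pattern repeats as AAABBB (period 6), so there are 2 interleaved tracks.
Stream A: 3, -6, 12, -24, ?, -96, 192, -384, 768, -1536, 3072, -6144 — multiplying by -2 each time.
Stream B: 25, 36, 49, 64, 81, 100, 121, 144, 169, 196, 225, 256 — perfect squares starting at 5².
The gap is stream A's term 5; the rule gives 48.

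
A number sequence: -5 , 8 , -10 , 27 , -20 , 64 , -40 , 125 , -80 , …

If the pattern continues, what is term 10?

216

The terms cycle through 2 interleaved subsequences.
Stream A is -5, -10, -20, -40, -80, which is multiplying by 2 each time.
Stream B is 8, 27, 64, 125, which is perfect cubes starting at 2³.
The 10th slot belongs to stream B; its 5th term is 216.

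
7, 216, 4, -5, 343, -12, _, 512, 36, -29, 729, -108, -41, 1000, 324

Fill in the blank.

Read the sequence 3 terms at a time; column i is its own pattern.
Track A is 7, -5, ?, -29, -41, which is arithmetic with common difference −12.
Track B is 216, 343, 512, 729, 1000, which is perfect cubes starting at 6³.
Track C is 4, -12, 36, -108, 324, which is a geometric progression (common ratio -3).
The gap is track A's term 3; the rule gives -17.

-17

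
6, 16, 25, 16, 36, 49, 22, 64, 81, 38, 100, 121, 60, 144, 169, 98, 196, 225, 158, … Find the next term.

256

The slot pattern repeats as ABB (period 3), so there are 2 interleaved tracks.
Track A: 6, 16, 22, 38, 60, 98, 158 (Fibonacci-style (each term is the sum of the two before it)).
Track B: 16, 25, 36, 49, 64, 81, 100, 121, 144, 169, 196, 225 (perfect squares starting at 4²).
Position 20 → track B, term 13 = 256.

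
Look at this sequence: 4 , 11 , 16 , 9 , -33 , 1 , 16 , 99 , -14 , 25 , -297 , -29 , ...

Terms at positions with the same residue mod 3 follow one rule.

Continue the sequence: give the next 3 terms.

Split by position mod 3: positions 1, 4, 7, … form one track, and each other residue class forms its own.
Subsequence A = 4, 9, 16, 25: perfect squares starting at 2².
Subsequence B = 11, -33, 99, -297: multiplying by -3 each time.
Subsequence C = 16, 1, -14, -29: arithmetic with common difference −15.
Position 13 → subsequence A, term 5 = 36.
The 14th slot belongs to subsequence B; its 5th term is 891.
The 15th slot belongs to subsequence C; its 5th term is -44.

36, 891, -44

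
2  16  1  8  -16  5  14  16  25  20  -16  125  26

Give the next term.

16

Split by position mod 3 into 3 tracks.
Subsequence A: 2, 8, 14, 20, 26 — adding 6 each time.
Subsequence B: 16, -16, 16, -16 — alternating ±16.
Subsequence C: 1, 5, 25, 125 — successive powers of 5.
Position 14 falls in subsequence B as its term 5, giving 16.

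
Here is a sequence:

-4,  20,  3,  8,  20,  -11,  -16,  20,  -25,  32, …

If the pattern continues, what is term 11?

20

The terms cycle through 3 interleaved subsequences.
Track A = -4, 8, -16, 32: geometric, ×-2 each step.
Track B = 20, 20, 20: the constant sequence 20.
Track C = 3, -11, -25: linear: a_n = 17 − 14·n.
Term 11 comes from track B (its 4th entry): 20.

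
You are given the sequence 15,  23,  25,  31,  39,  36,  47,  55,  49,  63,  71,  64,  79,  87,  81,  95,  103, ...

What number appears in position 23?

135

Positions follow the repeating pattern AAB; grouping by letter gives 2 tracks.
Stream A: 15, 23, 31, 39, 47, 55, 63, 71, 79, 87, 95, 103. Arithmetic, step +8.
Stream B: 25, 36, 49, 64, 81. Perfect squares starting at 5².
The 23rd slot belongs to stream A; its 16th term is 135.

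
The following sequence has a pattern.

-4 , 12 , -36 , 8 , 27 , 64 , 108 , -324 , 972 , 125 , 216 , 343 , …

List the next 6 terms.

Reading positions in blocks of 6 reveals the pattern AAABBB — 2 tracks woven together.
Stream A: -4, 12, -36, 108, -324, 972 (geometric with ratio -3).
Stream B: 8, 27, 64, 125, 216, 343 (consecutive cubes n³ from n = 2).
Position 13 falls in stream A as its term 7, giving -2916.
Term 14 comes from stream A (its 8th entry): 8748.
Term 15 comes from stream A (its 9th entry): -26244.
Term 16 comes from stream B (its 7th entry): 512.
Term 17 comes from stream B (its 8th entry): 729.
Position 18 → stream B, term 9 = 1000.

-2916, 8748, -26244, 512, 729, 1000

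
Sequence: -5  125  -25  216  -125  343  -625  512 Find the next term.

Taking every 2nd term gives 2 separate tracks.
Track A: -5, -25, -125, -625. A geometric progression (common ratio 5).
Track B: 125, 216, 343, 512. The cubes 5³, 6³, 7³, ….
Position 9 → track A, term 5 = -3125.

-3125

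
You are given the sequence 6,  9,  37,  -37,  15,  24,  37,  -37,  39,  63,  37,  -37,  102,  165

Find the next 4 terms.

37, -37, 267, 432

Positions follow the repeating pattern AABB; grouping by letter gives 2 tracks.
Track A: 6, 9, 15, 24, 39, 63, 102, 165 (Fibonacci-style (each term is the sum of the two before it)).
Track B: 37, -37, 37, -37, 37, -37 (alternating ±37).
Position 15 falls in track B as its term 7, giving 37.
Term 16 comes from track B (its 8th entry): -37.
Position 17 falls in track A as its term 9, giving 267.
The 18th slot belongs to track A; its 10th term is 432.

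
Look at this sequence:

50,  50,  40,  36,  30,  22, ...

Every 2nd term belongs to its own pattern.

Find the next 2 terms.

Odd-indexed and even-indexed terms follow separate rules.
Track A is 50, 40, 30, which is linear: a_n = 60 − 10·n.
Track B is 50, 36, 22, which is subtracting 14 each time.
Term 7 comes from track A (its 4th entry): 20.
Position 8 → track B, term 4 = 8.

20, 8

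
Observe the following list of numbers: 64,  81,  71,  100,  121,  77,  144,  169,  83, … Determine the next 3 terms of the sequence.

196, 225, 89

Reading positions in blocks of 3 reveals the pattern AAB — 2 tracks woven together.
Track A: 64, 81, 100, 121, 144, 169. Perfect squares starting at 8².
Track B: 71, 77, 83. Arithmetic, step +6.
Term 10 comes from track A (its 7th entry): 196.
The 11th slot belongs to track A; its 8th term is 225.
Position 12 falls in track B as its term 4, giving 89.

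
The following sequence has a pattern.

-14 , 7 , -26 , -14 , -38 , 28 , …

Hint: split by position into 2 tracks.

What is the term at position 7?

-50

Odd-indexed and even-indexed terms follow separate rules.
Stream A is -14, -26, -38, which is subtracting 12 each time.
Stream B is 7, -14, 28, which is geometric with ratio -2.
The 7th slot belongs to stream A; its 4th term is -50.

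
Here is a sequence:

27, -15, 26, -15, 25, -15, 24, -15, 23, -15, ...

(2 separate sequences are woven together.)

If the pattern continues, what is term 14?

-15

The terms cycle through 2 interleaved subsequences.
Stream A is 27, 26, 25, 24, 23, which is arithmetic with common difference −1.
Stream B is -15, -15, -15, -15, -15, which is always -15.
Position 14 → stream B, term 7 = -15.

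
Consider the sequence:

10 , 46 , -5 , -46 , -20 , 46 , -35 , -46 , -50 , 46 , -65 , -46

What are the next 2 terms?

The terms cycle through 2 interleaved subsequences.
Track A: 10, -5, -20, -35, -50, -65 (arithmetic with common difference −15).
Track B: 46, -46, 46, -46, 46, -46 (alternating ±46).
Term 13 comes from track A (its 7th entry): -80.
Position 14 falls in track B as its term 7, giving 46.

-80, 46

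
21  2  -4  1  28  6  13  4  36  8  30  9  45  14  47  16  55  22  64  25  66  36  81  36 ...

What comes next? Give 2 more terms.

Split by position mod 4: positions 1, 5, 9, … form one track, and each other residue class forms its own.
Track A: 21, 28, 36, 45, 55, 66 — triangular numbers starting at T_6.
Track B: 2, 6, 8, 14, 22, 36 — a Fibonacci-like recurrence a_n = a_{n-1} + a_{n-2}.
Track C: -4, 13, 30, 47, 64, 81 — adding 17 each time.
Track D: 1, 4, 9, 16, 25, 36 — the squares 1², 2², 3², ….
Term 25 comes from track A (its 7th entry): 78.
Position 26 → track B, term 7 = 58.

78, 58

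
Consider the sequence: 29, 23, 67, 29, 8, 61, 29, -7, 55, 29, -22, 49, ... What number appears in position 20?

-67

Taking every 3rd term gives 3 separate tracks.
Subsequence A: 29, 29, 29, 29 — the constant sequence 29.
Subsequence B: 23, 8, -7, -22 — linear: a_n = 38 − 15·n.
Subsequence C: 67, 61, 55, 49 — linear: a_n = 73 − 6·n.
The 20th slot belongs to subsequence B; its 7th term is -67.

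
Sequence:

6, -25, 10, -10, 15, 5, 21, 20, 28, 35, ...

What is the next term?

Taking every 2nd term gives 2 separate tracks.
Track A: 6, 10, 15, 21, 28 — the triangular numbers T_3, T_4, ….
Track B: -25, -10, 5, 20, 35 — arithmetic, step +15.
Term 11 comes from track A (its 6th entry): 36.

36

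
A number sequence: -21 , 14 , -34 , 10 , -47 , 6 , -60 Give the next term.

2

Positions 1, 3, 5, … form one subsequence and positions 2, 4, 6, … form another.
Track A is -21, -34, -47, -60, which is arithmetic, step −13.
Track B is 14, 10, 6, which is subtracting 4 each time.
Position 8 → track B, term 4 = 2.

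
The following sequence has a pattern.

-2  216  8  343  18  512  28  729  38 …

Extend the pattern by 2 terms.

Split by position mod 2 into 2 tracks.
Track A: -2, 8, 18, 28, 38 — arithmetic, step +10.
Track B: 216, 343, 512, 729 — consecutive cubes n³ from n = 6.
The 10th slot belongs to track B; its 5th term is 1000.
Position 11 → track A, term 6 = 48.

1000, 48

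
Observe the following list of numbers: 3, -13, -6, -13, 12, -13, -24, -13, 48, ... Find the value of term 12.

-13

The terms cycle through 2 interleaved subsequences.
Stream A: 3, -6, 12, -24, 48 (geometric, ×-2 each step).
Stream B: -13, -13, -13, -13 (always -13).
Term 12 comes from stream B (its 6th entry): -13.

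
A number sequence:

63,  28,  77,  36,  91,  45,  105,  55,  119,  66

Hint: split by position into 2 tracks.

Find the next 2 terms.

133, 78

Split by position mod 2 into 2 tracks.
Track A is 63, 77, 91, 105, 119, which is arithmetic, step +14.
Track B is 28, 36, 45, 55, 66, which is triangular numbers starting at T_7.
Position 11 → track A, term 6 = 133.
Term 12 comes from track B (its 6th entry): 78.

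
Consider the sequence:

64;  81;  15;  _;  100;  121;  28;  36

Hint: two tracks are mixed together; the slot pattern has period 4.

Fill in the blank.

Reading positions in blocks of 4 reveals the pattern AABB — 2 tracks woven together.
Track A: 64, 81, 100, 121 (the squares 8², 9², 10², …).
Track B: 15, ?, 28, 36 (the triangular numbers T_5, T_6, …).
So the missing entry in track B is 21.

21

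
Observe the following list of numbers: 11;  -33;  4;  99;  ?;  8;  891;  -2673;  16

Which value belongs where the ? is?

-297

Reading positions in blocks of 3 reveals the pattern AAB — 2 tracks woven together.
Stream A: 11, -33, 99, ?, 891, -2673. Geometric with ratio -3.
Stream B: 4, 8, 16. Successive powers of 2.
The gap is stream A's term 4; the rule gives -297.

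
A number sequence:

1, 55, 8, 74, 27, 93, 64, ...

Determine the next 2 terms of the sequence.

112, 125

Positions 1, 3, 5, … form one subsequence and positions 2, 4, 6, … form another.
Track A: 1, 8, 27, 64 (consecutive cubes n³ from n = 1).
Track B: 55, 74, 93 (arithmetic with common difference +19).
Position 8 falls in track B as its term 4, giving 112.
The 9th slot belongs to track A; its 5th term is 125.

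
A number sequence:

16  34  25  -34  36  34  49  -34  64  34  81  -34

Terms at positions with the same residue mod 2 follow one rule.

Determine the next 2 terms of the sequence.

100, 34

Taking every 2nd term gives 2 separate tracks.
Track A is 16, 25, 36, 49, 64, 81, which is perfect squares starting at 4².
Track B is 34, -34, 34, -34, 34, -34, which is the oscillation 34·(−1)^(n+1).
Position 13 falls in track A as its term 7, giving 100.
Term 14 comes from track B (its 7th entry): 34.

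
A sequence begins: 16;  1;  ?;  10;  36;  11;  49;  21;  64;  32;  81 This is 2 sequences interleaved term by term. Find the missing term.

The terms cycle through 2 interleaved subsequences.
Track A: 16, ?, 36, 49, 64, 81. The squares 4², 5², 6², ….
Track B: 1, 10, 11, 21, 32. A Fibonacci-like recurrence a_n = a_{n-1} + a_{n-2}.
So the missing entry in track A is 25.

25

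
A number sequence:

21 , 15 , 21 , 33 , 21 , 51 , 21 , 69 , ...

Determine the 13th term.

21

Taking every 2nd term gives 2 separate tracks.
Stream A: 21, 21, 21, 21 — constant 21.
Stream B: 15, 33, 51, 69 — arithmetic, step +18.
Position 13 → stream A, term 7 = 21.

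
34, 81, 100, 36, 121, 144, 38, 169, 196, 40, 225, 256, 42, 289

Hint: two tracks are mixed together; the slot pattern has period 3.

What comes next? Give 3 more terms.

Reading positions in blocks of 3 reveals the pattern ABB — 2 tracks woven together.
Track A = 34, 36, 38, 40, 42: arithmetic, step +2.
Track B = 81, 100, 121, 144, 169, 196, 225, 256, 289: consecutive squares n² from n = 9.
The 15th slot belongs to track B; its 10th term is 324.
The 16th slot belongs to track A; its 6th term is 44.
Term 17 comes from track B (its 11th entry): 361.

324, 44, 361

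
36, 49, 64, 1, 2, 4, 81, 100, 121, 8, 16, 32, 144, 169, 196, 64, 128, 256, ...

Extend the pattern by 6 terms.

225, 256, 289, 512, 1024, 2048

Reading positions in blocks of 6 reveals the pattern AAABBB — 2 tracks woven together.
Track A = 36, 49, 64, 81, 100, 121, 144, 169, 196: the squares 6², 7², 8², ….
Track B = 1, 2, 4, 8, 16, 32, 64, 128, 256: powers of 2.
The 19th slot belongs to track A; its 10th term is 225.
Term 20 comes from track A (its 11th entry): 256.
The 21st slot belongs to track A; its 12th term is 289.
Position 22 → track B, term 10 = 512.
Term 23 comes from track B (its 11th entry): 1024.
The 24th slot belongs to track B; its 12th term is 2048.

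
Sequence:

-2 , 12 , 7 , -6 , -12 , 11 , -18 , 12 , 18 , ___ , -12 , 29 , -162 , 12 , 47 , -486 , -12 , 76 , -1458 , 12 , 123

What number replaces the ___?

-54

Split by position mod 3 into 3 tracks.
Track A = -2, -6, -18, ?, -162, -486, -1458: a geometric progression (common ratio 3).
Track B = 12, -12, 12, -12, 12, -12, 12: oscillating between 12 and -12.
Track C = 7, 11, 18, 29, 47, 76, 123: each term equals the sum of the previous two.
Filling track A at index 4 by its rule yields -54.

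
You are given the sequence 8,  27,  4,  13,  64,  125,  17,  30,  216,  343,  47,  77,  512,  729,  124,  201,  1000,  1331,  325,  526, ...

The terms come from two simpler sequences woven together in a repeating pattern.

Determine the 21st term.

Reading positions in blocks of 4 reveals the pattern AABB — 2 tracks woven together.
Stream A is 8, 27, 64, 125, 216, 343, 512, 729, 1000, 1331, which is consecutive cubes n³ from n = 2.
Stream B is 4, 13, 17, 30, 47, 77, 124, 201, 325, 526, which is a Fibonacci-like recurrence a_n = a_{n-1} + a_{n-2}.
Position 21 → stream A, term 11 = 1728.

1728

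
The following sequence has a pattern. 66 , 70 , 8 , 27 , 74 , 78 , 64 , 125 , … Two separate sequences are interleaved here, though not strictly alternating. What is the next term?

82

Reading positions in blocks of 4 reveals the pattern AABB — 2 tracks woven together.
Track A: 66, 70, 74, 78. Arithmetic with common difference +4.
Track B: 8, 27, 64, 125. The cubes 2³, 3³, 4³, ….
Term 9 comes from track A (its 5th entry): 82.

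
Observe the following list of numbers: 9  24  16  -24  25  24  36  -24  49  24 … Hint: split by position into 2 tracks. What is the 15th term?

The terms cycle through 2 interleaved subsequences.
Stream A = 9, 16, 25, 36, 49: consecutive squares n² from n = 3.
Stream B = 24, -24, 24, -24, 24: the oscillation 24·(−1)^(n+1).
Position 15 → stream A, term 8 = 100.

100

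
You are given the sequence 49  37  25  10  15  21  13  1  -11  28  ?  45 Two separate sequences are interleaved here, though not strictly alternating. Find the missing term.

36

Positions follow the repeating pattern AAABBB; grouping by letter gives 2 tracks.
Track A is 49, 37, 25, 13, 1, -11, which is linear: a_n = 61 − 12·n.
Track B is 10, 15, 21, 28, ?, 45, which is triangular numbers n(n+1)/2 for n = 4, 5, ….
The gap is track B's term 5; the rule gives 36.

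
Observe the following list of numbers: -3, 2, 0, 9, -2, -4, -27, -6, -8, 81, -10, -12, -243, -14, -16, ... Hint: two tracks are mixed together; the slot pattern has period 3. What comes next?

Reading positions in blocks of 3 reveals the pattern ABB — 2 tracks woven together.
Track A: -3, 9, -27, 81, -243. Geometric, ×-3 each step.
Track B: 2, 0, -2, -4, -6, -8, -10, -12, -14, -16. Arithmetic, step −2.
Position 16 falls in track A as its term 6, giving 729.

729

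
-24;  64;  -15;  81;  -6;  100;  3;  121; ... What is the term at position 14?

Odd-indexed and even-indexed terms follow separate rules.
Track A: -24, -15, -6, 3. Arithmetic, step +9.
Track B: 64, 81, 100, 121. Consecutive squares n² from n = 8.
Position 14 falls in track B as its term 7, giving 196.

196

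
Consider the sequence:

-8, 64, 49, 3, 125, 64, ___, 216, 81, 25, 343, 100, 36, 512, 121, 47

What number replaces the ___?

14

Read the sequence 3 terms at a time; column i is its own pattern.
Subsequence A: -8, 3, ?, 25, 36, 47 (linear: a_n = -19 + 11·n).
Subsequence B: 64, 125, 216, 343, 512 (consecutive cubes n³ from n = 4).
Subsequence C: 49, 64, 81, 100, 121 (the squares 7², 8², 9², …).
So the missing entry in subsequence A is 14.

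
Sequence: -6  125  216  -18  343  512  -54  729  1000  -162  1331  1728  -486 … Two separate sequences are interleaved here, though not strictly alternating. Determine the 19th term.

-4374

Positions follow the repeating pattern ABB; grouping by letter gives 2 tracks.
Track A: -6, -18, -54, -162, -486 — multiplying by 3 each time.
Track B: 125, 216, 343, 512, 729, 1000, 1331, 1728 — the cubes 5³, 6³, 7³, ….
Term 19 comes from track A (its 7th entry): -4374.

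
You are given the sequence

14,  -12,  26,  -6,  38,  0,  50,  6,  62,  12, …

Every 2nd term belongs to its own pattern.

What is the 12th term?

Split by position mod 2 into 2 tracks.
Track A: 14, 26, 38, 50, 62. Arithmetic with common difference +12.
Track B: -12, -6, 0, 6, 12. Linear: a_n = -18 + 6·n.
Position 12 → track B, term 6 = 18.

18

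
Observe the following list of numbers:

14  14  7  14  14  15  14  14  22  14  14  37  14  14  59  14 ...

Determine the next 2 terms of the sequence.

14, 96

Positions follow the repeating pattern AAB; grouping by letter gives 2 tracks.
Stream A is 14, 14, 14, 14, 14, 14, 14, 14, 14, 14, 14, which is constant 14.
Stream B is 7, 15, 22, 37, 59, which is each term equals the sum of the previous two.
Position 17 → stream A, term 12 = 14.
Position 18 → stream B, term 6 = 96.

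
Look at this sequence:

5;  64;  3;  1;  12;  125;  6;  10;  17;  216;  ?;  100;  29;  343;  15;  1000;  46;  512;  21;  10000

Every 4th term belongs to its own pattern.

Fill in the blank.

10

The terms cycle through 4 interleaved subsequences.
Track A: 5, 12, 17, 29, 46 — Fibonacci-style (each term is the sum of the two before it).
Track B: 64, 125, 216, 343, 512 — perfect cubes starting at 4³.
Track C: 3, 6, ?, 15, 21 — triangular numbers n(n+1)/2 for n = 2, 3, ….
Track D: 1, 10, 100, 1000, 10000 — powers 10^0, 10^1, 10^2, ….
The gap is track C's term 3; the rule gives 10.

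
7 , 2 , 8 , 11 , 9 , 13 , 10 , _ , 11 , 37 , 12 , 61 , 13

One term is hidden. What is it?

24

Positions 1, 3, 5, … form one subsequence and positions 2, 4, 6, … form another.
Subsequence A: 7, 8, 9, 10, 11, 12, 13 — arithmetic with common difference +1.
Subsequence B: 2, 11, 13, ?, 37, 61 — a Fibonacci-like recurrence a_n = a_{n-1} + a_{n-2}.
The gap is subsequence B's term 4; the rule gives 24.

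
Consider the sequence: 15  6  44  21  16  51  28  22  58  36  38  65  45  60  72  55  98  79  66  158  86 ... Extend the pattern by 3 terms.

78, 256, 93

Split by position mod 3 into 3 tracks.
Track A: 15, 21, 28, 36, 45, 55, 66. The triangular numbers T_5, T_6, ….
Track B: 6, 16, 22, 38, 60, 98, 158. A Fibonacci-like recurrence a_n = a_{n-1} + a_{n-2}.
Track C: 44, 51, 58, 65, 72, 79, 86. Arithmetic, step +7.
Position 22 falls in track A as its term 8, giving 78.
Position 23 falls in track B as its term 8, giving 256.
The 24th slot belongs to track C; its 8th term is 93.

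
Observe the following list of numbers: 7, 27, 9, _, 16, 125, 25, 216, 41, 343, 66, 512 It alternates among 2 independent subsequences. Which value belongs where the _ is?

64

Positions 1, 3, 5, … form one subsequence and positions 2, 4, 6, … form another.
Stream A: 7, 9, 16, 25, 41, 66. A Fibonacci-like recurrence a_n = a_{n-1} + a_{n-2}.
Stream B: 27, ?, 125, 216, 343, 512. Consecutive cubes n³ from n = 3.
So the missing entry in stream B is 64.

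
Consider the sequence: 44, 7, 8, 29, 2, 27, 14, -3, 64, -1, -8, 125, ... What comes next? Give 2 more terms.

-16, -13

Read the sequence 3 terms at a time; column i is its own pattern.
Subsequence A is 44, 29, 14, -1, which is linear: a_n = 59 − 15·n.
Subsequence B is 7, 2, -3, -8, which is arithmetic, step −5.
Subsequence C is 8, 27, 64, 125, which is consecutive cubes n³ from n = 2.
Term 13 comes from subsequence A (its 5th entry): -16.
Term 14 comes from subsequence B (its 5th entry): -13.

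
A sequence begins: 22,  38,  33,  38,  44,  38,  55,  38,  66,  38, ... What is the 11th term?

The terms cycle through 2 interleaved subsequences.
Stream A: 22, 33, 44, 55, 66 — adding 11 each time.
Stream B: 38, 38, 38, 38, 38 — always 38.
Position 11 → stream A, term 6 = 77.

77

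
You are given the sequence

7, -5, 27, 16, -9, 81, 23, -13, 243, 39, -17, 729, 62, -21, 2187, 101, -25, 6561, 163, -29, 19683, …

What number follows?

264

Split by position mod 3: positions 1, 4, 7, … form one track, and each other residue class forms its own.
Stream A: 7, 16, 23, 39, 62, 101, 163 (Fibonacci-style (each term is the sum of the two before it)).
Stream B: -5, -9, -13, -17, -21, -25, -29 (arithmetic, step −4).
Stream C: 27, 81, 243, 729, 2187, 6561, 19683 (powers 3^3, 3^4, 3^5, …).
Position 22 falls in stream A as its term 8, giving 264.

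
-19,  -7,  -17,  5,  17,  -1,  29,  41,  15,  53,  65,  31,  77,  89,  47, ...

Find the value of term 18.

Positions follow the repeating pattern AAB; grouping by letter gives 2 tracks.
Stream A: -19, -7, 5, 17, 29, 41, 53, 65, 77, 89 (arithmetic, step +12).
Stream B: -17, -1, 15, 31, 47 (linear: a_n = -33 + 16·n).
The 18th slot belongs to stream B; its 6th term is 63.

63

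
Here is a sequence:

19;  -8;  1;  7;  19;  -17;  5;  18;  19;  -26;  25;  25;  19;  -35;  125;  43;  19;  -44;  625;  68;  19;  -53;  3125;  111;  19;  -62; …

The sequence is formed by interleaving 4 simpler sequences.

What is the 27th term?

Taking every 4th term gives 4 separate tracks.
Subsequence A: 19, 19, 19, 19, 19, 19, 19. Always 19.
Subsequence B: -8, -17, -26, -35, -44, -53, -62. Subtracting 9 each time.
Subsequence C: 1, 5, 25, 125, 625, 3125. Powers 5^0, 5^1, 5^2, ….
Subsequence D: 7, 18, 25, 43, 68, 111. Fibonacci-style (each term is the sum of the two before it).
Position 27 falls in subsequence C as its term 7, giving 15625.

15625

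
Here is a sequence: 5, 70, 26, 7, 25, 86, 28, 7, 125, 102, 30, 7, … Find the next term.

Split by position mod 4 into 4 tracks.
Subsequence A: 5, 25, 125 (geometric, ×5 each step).
Subsequence B: 70, 86, 102 (arithmetic with common difference +16).
Subsequence C: 26, 28, 30 (arithmetic with common difference +2).
Subsequence D: 7, 7, 7 (always 7).
Term 13 comes from subsequence A (its 4th entry): 625.

625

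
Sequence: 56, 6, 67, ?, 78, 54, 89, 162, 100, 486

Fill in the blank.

18

Odd-indexed and even-indexed terms follow separate rules.
Track A = 56, 67, 78, 89, 100: arithmetic with common difference +11.
Track B = 6, ?, 54, 162, 486: geometric, ×3 each step.
The gap is track B's term 2; the rule gives 18.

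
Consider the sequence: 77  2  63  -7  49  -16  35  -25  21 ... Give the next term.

Split by position mod 2 into 2 tracks.
Subsequence A: 77, 63, 49, 35, 21. Arithmetic, step −14.
Subsequence B: 2, -7, -16, -25. Linear: a_n = 11 − 9·n.
Position 10 falls in subsequence B as its term 5, giving -34.

-34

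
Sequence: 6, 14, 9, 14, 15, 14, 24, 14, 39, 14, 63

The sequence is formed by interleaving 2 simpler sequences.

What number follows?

14

Positions 1, 3, 5, … form one subsequence and positions 2, 4, 6, … form another.
Stream A: 6, 9, 15, 24, 39, 63. Each term equals the sum of the previous two.
Stream B: 14, 14, 14, 14, 14. The constant sequence 14.
The 12th slot belongs to stream B; its 6th term is 14.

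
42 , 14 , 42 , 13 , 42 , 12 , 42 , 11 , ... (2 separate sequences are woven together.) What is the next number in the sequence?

Odd-indexed and even-indexed terms follow separate rules.
Track A = 42, 42, 42, 42: the constant sequence 42.
Track B = 14, 13, 12, 11: linear: a_n = 15 − n.
The 9th slot belongs to track A; its 5th term is 42.

42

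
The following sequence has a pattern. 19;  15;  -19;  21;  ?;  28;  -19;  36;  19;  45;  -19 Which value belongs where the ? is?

19

Split by position mod 2 into 2 tracks.
Subsequence A: 19, -19, ?, -19, 19, -19 — the oscillation 19·(−1)^(n+1).
Subsequence B: 15, 21, 28, 36, 45 — the triangular numbers T_5, T_6, ….
So the missing entry in subsequence A is 19.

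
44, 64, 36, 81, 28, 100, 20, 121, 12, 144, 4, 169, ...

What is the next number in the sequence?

-4

Odd-indexed and even-indexed terms follow separate rules.
Track A = 44, 36, 28, 20, 12, 4: linear: a_n = 52 − 8·n.
Track B = 64, 81, 100, 121, 144, 169: the squares 8², 9², 10², ….
Position 13 falls in track A as its term 7, giving -4.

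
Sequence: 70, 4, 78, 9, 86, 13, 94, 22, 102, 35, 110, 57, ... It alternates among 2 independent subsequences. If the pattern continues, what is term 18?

241

Taking every 2nd term gives 2 separate tracks.
Track A: 70, 78, 86, 94, 102, 110 (arithmetic with common difference +8).
Track B: 4, 9, 13, 22, 35, 57 (Fibonacci-style (each term is the sum of the two before it)).
Term 18 comes from track B (its 9th entry): 241.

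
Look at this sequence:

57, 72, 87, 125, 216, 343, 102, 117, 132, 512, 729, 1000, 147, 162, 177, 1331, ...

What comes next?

The slot pattern repeats as AAABBB (period 6), so there are 2 interleaved tracks.
Track A: 57, 72, 87, 102, 117, 132, 147, 162, 177 (linear: a_n = 42 + 15·n).
Track B: 125, 216, 343, 512, 729, 1000, 1331 (perfect cubes starting at 5³).
Term 17 comes from track B (its 8th entry): 1728.

1728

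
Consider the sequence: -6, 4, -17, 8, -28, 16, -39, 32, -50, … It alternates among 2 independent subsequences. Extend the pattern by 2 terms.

64, -61

Split by position mod 2 into 2 tracks.
Track A = -6, -17, -28, -39, -50: arithmetic, step −11.
Track B = 4, 8, 16, 32: powers of 2.
Position 10 falls in track B as its term 5, giving 64.
Position 11 falls in track A as its term 6, giving -61.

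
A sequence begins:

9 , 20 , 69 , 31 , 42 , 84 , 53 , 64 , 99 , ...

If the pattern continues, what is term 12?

Positions follow the repeating pattern AAB; grouping by letter gives 2 tracks.
Track A = 9, 20, 31, 42, 53, 64: arithmetic, step +11.
Track B = 69, 84, 99: arithmetic with common difference +15.
Position 12 → track B, term 4 = 114.

114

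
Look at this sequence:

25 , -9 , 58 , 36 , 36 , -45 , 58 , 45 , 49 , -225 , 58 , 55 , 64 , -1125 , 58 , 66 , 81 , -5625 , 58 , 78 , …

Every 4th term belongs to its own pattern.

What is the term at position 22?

-28125

The terms cycle through 4 interleaved subsequences.
Track A = 25, 36, 49, 64, 81: the squares 5², 6², 7², ….
Track B = -9, -45, -225, -1125, -5625: geometric, ×5 each step.
Track C = 58, 58, 58, 58, 58: constant 58.
Track D = 36, 45, 55, 66, 78: triangular numbers n(n+1)/2 for n = 8, 9, ….
The 22nd slot belongs to track B; its 6th term is -28125.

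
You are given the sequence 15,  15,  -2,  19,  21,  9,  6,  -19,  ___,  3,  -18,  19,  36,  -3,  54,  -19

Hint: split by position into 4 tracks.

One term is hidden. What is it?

28

Read the sequence 4 terms at a time; column i is its own pattern.
Track A: 15, 21, ?, 36 — triangular numbers starting at T_5.
Track B: 15, 9, 3, -3 — arithmetic with common difference −6.
Track C: -2, 6, -18, 54 — geometric with ratio -3.
Track D: 19, -19, 19, -19 — oscillating between 19 and -19.
So the missing entry in track A is 28.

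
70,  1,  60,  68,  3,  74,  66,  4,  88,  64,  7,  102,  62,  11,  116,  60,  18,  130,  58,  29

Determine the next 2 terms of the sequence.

Taking every 3rd term gives 3 separate tracks.
Subsequence A: 70, 68, 66, 64, 62, 60, 58 — subtracting 2 each time.
Subsequence B: 1, 3, 4, 7, 11, 18, 29 — a Fibonacci-like recurrence a_n = a_{n-1} + a_{n-2}.
Subsequence C: 60, 74, 88, 102, 116, 130 — linear: a_n = 46 + 14·n.
Term 21 comes from subsequence C (its 7th entry): 144.
Position 22 falls in subsequence A as its term 8, giving 56.

144, 56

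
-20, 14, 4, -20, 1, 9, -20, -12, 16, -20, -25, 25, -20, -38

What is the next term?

Read the sequence 3 terms at a time; column i is its own pattern.
Stream A: -20, -20, -20, -20, -20 — constant -20.
Stream B: 14, 1, -12, -25, -38 — arithmetic, step −13.
Stream C: 4, 9, 16, 25 — the squares 2², 3², 4², ….
Position 15 → stream C, term 5 = 36.

36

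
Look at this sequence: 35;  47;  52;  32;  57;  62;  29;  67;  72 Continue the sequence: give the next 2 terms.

26, 77

Positions follow the repeating pattern ABB; grouping by letter gives 2 tracks.
Track A: 35, 32, 29 (subtracting 3 each time).
Track B: 47, 52, 57, 62, 67, 72 (linear: a_n = 42 + 5·n).
Term 10 comes from track A (its 4th entry): 26.
Term 11 comes from track B (its 7th entry): 77.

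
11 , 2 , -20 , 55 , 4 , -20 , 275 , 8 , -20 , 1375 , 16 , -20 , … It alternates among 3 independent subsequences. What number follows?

Split by position mod 3 into 3 tracks.
Track A: 11, 55, 275, 1375 — multiplying by 5 each time.
Track B: 2, 4, 8, 16 — powers 2^1, 2^2, 2^3, ….
Track C: -20, -20, -20, -20 — constant -20.
Term 13 comes from track A (its 5th entry): 6875.

6875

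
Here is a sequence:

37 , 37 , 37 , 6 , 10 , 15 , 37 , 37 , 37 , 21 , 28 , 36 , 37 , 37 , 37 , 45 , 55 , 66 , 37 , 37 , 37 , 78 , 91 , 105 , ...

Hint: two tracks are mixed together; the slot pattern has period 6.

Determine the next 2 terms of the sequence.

The slot pattern repeats as AAABBB (period 6), so there are 2 interleaved tracks.
Stream A: 37, 37, 37, 37, 37, 37, 37, 37, 37, 37, 37, 37 (always 37).
Stream B: 6, 10, 15, 21, 28, 36, 45, 55, 66, 78, 91, 105 (the triangular numbers T_3, T_4, …).
The 25th slot belongs to stream A; its 13th term is 37.
Position 26 falls in stream A as its term 14, giving 37.

37, 37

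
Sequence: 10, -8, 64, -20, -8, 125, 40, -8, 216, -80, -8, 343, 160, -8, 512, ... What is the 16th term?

-320

Taking every 3rd term gives 3 separate tracks.
Track A = 10, -20, 40, -80, 160: geometric, ×-2 each step.
Track B = -8, -8, -8, -8, -8: always -8.
Track C = 64, 125, 216, 343, 512: consecutive cubes n³ from n = 4.
The 16th slot belongs to track A; its 6th term is -320.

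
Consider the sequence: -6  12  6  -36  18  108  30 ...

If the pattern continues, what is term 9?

42

The terms cycle through 2 interleaved subsequences.
Subsequence A = -6, 6, 18, 30: linear: a_n = -18 + 12·n.
Subsequence B = 12, -36, 108: geometric, ×-3 each step.
The 9th slot belongs to subsequence A; its 5th term is 42.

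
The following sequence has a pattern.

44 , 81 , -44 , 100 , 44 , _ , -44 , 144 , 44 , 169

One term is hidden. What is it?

Split by position mod 2 into 2 tracks.
Track A is 44, -44, 44, -44, 44, which is the oscillation 44·(−1)^(n+1).
Track B is 81, 100, ?, 144, 169, which is perfect squares starting at 9².
Track B's pattern makes the blank 121.

121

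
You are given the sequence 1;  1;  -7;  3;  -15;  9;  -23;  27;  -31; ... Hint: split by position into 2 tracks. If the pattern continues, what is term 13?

Positions 1, 3, 5, … form one subsequence and positions 2, 4, 6, … form another.
Track A: 1, -7, -15, -23, -31 — arithmetic with common difference −8.
Track B: 1, 3, 9, 27 — powers of 3.
Position 13 → track A, term 7 = -47.

-47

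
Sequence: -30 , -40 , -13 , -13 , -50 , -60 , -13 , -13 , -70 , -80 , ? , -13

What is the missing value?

The slot pattern repeats as AABB (period 4), so there are 2 interleaved tracks.
Stream A: -30, -40, -50, -60, -70, -80 (subtracting 10 each time).
Stream B: -13, -13, -13, -13, ?, -13 (the constant sequence -13).
Stream B's pattern makes the blank -13.

-13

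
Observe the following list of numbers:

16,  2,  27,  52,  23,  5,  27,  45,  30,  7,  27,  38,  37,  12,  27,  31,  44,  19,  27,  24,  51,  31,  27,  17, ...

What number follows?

58

The terms cycle through 4 interleaved subsequences.
Subsequence A = 16, 23, 30, 37, 44, 51: adding 7 each time.
Subsequence B = 2, 5, 7, 12, 19, 31: a Fibonacci-like recurrence a_n = a_{n-1} + a_{n-2}.
Subsequence C = 27, 27, 27, 27, 27, 27: the constant sequence 27.
Subsequence D = 52, 45, 38, 31, 24, 17: arithmetic, step −7.
Term 25 comes from subsequence A (its 7th entry): 58.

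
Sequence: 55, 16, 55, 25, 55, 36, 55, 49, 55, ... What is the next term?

The terms cycle through 2 interleaved subsequences.
Stream A: 55, 55, 55, 55, 55 — always 55.
Stream B: 16, 25, 36, 49 — the squares 4², 5², 6², ….
The 10th slot belongs to stream B; its 5th term is 64.

64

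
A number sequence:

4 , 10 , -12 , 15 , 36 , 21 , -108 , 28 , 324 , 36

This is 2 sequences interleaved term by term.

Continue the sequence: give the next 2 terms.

Split by position mod 2 into 2 tracks.
Stream A: 4, -12, 36, -108, 324 (multiplying by -3 each time).
Stream B: 10, 15, 21, 28, 36 (the triangular numbers T_4, T_5, …).
The 11th slot belongs to stream A; its 6th term is -972.
Position 12 → stream B, term 6 = 45.

-972, 45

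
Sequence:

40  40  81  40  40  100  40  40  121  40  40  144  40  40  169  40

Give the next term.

Reading positions in blocks of 3 reveals the pattern AAB — 2 tracks woven together.
Track A = 40, 40, 40, 40, 40, 40, 40, 40, 40, 40, 40: constant 40.
Track B = 81, 100, 121, 144, 169: perfect squares starting at 9².
Position 17 → track A, term 12 = 40.

40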